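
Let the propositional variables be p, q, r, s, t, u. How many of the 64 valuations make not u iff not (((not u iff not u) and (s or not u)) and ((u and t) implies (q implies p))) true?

Initial set: {(not u iff not (((not u iff not u) and (s or not u)) and ((u and t) implies (q implies p))))}.
(not u iff not (((not u iff not u) and (s or not u)) and ((u and t) implies (q implies p)))): β-rule — branch into not u, not (((not u iff not u) and (s or not u)) and ((u and t) implies (q implies p)))  //  not not u, not not (((not u iff not u) and (s or not u)) and ((u and t) implies (q implies p))).
  branch 1 (add not u, not (((not u iff not u) and (s or not u)) and ((u and t) implies (q implies p)))):
    not (((not u iff not u) and (s or not u)) and ((u and t) implies (q implies p))): β-rule — branch into not ((not u iff not u) and (s or not u))  //  not ((u and t) implies (q implies p)).
      branch 1.1 (add not ((not u iff not u) and (s or not u))):
        not ((not u iff not u) and (s or not u)): β-rule — branch into not (not u iff not u)  //  not (s or not u).
          branch 1.1.1 (add not (not u iff not u)):
            not (not u iff not u): β-rule — branch into not u, not not u  //  not not u, not u.
              branch 1.1.1.1 (add not u, not not u):
                × closes — contains both u and not u.
              branch 1.1.1.2 (add not not u, not u):
                × closes — contains both u and not u.
          branch 1.1.2 (add not (s or not u)):
            not (s or not u): α-rule — add not s, not not u.
            × closes — contains both u and not u.
      branch 1.2 (add not ((u and t) implies (q implies p))):
        not ((u and t) implies (q implies p)): α-rule — add (u and t), not (q implies p).
        (u and t): α-rule — add u, t.
        × closes — contains both u and not u.
  branch 2 (add not not u, not not (((not u iff not u) and (s or not u)) and ((u and t) implies (q implies p)))):
    not not (((not u iff not u) and (s or not u)) and ((u and t) implies (q implies p))): α-rule — add ((not u iff not u) and (s or not u)), ((u and t) implies (q implies p)).
    ((not u iff not u) and (s or not u)): α-rule — add (not u iff not u), (s or not u).
    ((u and t) implies (q implies p)): β-rule — branch into not (u and t)  //  (q implies p).
      branch 2.1 (add not (u and t)):
        (not u iff not u): β-rule — branch into not u, not u  //  not not u, not not u.
          branch 2.1.1 (add not u, not u):
            × closes — contains both u and not u.
          branch 2.1.2 (add not not u, not not u):
            (s or not u): β-rule — branch into s  //  not u.
              branch 2.1.2.1 (add s):
                not (u and t): β-rule — branch into not u  //  not t.
                  branch 2.1.2.1.1 (add not u):
                    × closes — contains both u and not u.
                  branch 2.1.2.1.2 (add not t):
                    ○ open, literals {s=1, t=0, u=1}.
              branch 2.1.2.2 (add not u):
                × closes — contains both u and not u.
      branch 2.2 (add (q implies p)):
        (not u iff not u): β-rule — branch into not u, not u  //  not not u, not not u.
          branch 2.2.1 (add not u, not u):
            × closes — contains both u and not u.
          branch 2.2.2 (add not not u, not not u):
            (s or not u): β-rule — branch into s  //  not u.
              branch 2.2.2.1 (add s):
                (q implies p): β-rule — branch into not q  //  p.
                  branch 2.2.2.1.1 (add not q):
                    ○ open, literals {q=0, s=1, u=1}.
                  branch 2.2.2.1.2 (add p):
                    ○ open, literals {p=1, s=1, u=1}.
              branch 2.2.2.2 (add not u):
                × closes — contains both u and not u.
9 branches closed, 3 open.
Each open branch fixes some atoms; the unmentioned ones are free. Counting distinct full assignments: branch {s=1, t=0, u=1} (p, q, r) contributes 8 new; branch {q=0, s=1, u=1} (p, r, t) contributes 4 new; branch {p=1, s=1, u=1} (q, r, t) contributes 2 new. Total: 14.

14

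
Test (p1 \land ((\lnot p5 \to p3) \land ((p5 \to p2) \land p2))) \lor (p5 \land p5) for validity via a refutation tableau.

Assume the negation and expand:
Initial set: {\lnot ((p1 \land ((\lnot p5 \to p3) \land ((p5 \to p2) \land p2))) \lor (p5 \land p5))}.
\lnot ((p1 \land ((\lnot p5 \to p3) \land ((p5 \to p2) \land p2))) \lor (p5 \land p5)): α-rule — add \lnot (p1 \land ((\lnot p5 \to p3) \land ((p5 \to p2) \land p2))), \lnot (p5 \land p5).
\lnot (p1 \land ((\lnot p5 \to p3) \land ((p5 \to p2) \land p2))): β-rule — branch into \lnot p1  //  \lnot ((\lnot p5 \to p3) \land ((p5 \to p2) \land p2)).
  branch 1 (add \lnot p1):
    \lnot (p5 \land p5): β-rule — branch into \lnot p5  //  \lnot p5.
      branch 1.1 (add \lnot p5):
        ○ open, literals {p1=false, p5=false}.
      branch 1.2 (add \lnot p5):
        ○ open, literals {p1=false, p5=false}.
  branch 2 (add \lnot ((\lnot p5 \to p3) \land ((p5 \to p2) \land p2))):
    \lnot (p5 \land p5): β-rule — branch into \lnot p5  //  \lnot p5.
      branch 2.1 (add \lnot p5):
        \lnot ((\lnot p5 \to p3) \land ((p5 \to p2) \land p2)): β-rule — branch into \lnot (\lnot p5 \to p3)  //  \lnot ((p5 \to p2) \land p2).
          branch 2.1.1 (add \lnot (\lnot p5 \to p3)):
            \lnot (\lnot p5 \to p3): α-rule — add \lnot p5, \lnot p3.
            ○ open, literals {p3=false, p5=false}.
          branch 2.1.2 (add \lnot ((p5 \to p2) \land p2)):
            \lnot ((p5 \to p2) \land p2): β-rule — branch into \lnot (p5 \to p2)  //  \lnot p2.
              branch 2.1.2.1 (add \lnot (p5 \to p2)):
                \lnot (p5 \to p2): α-rule — add p5, \lnot p2.
                × closes — contains both p5 and \lnot p5.
              branch 2.1.2.2 (add \lnot p2):
                ○ open, literals {p2=false, p5=false}.
      branch 2.2 (add \lnot p5):
        \lnot ((\lnot p5 \to p3) \land ((p5 \to p2) \land p2)): β-rule — branch into \lnot (\lnot p5 \to p3)  //  \lnot ((p5 \to p2) \land p2).
          branch 2.2.1 (add \lnot (\lnot p5 \to p3)):
            \lnot (\lnot p5 \to p3): α-rule — add \lnot p5, \lnot p3.
            ○ open, literals {p3=false, p5=false}.
          branch 2.2.2 (add \lnot ((p5 \to p2) \land p2)):
            \lnot ((p5 \to p2) \land p2): β-rule — branch into \lnot (p5 \to p2)  //  \lnot p2.
              branch 2.2.2.1 (add \lnot (p5 \to p2)):
                \lnot (p5 \to p2): α-rule — add p5, \lnot p2.
                × closes — contains both p5 and \lnot p5.
              branch 2.2.2.2 (add \lnot p2):
                ○ open, literals {p2=false, p5=false}.
2 branches closed, 6 open.
An open branch gives a countermodel: p1=false, p5=false (unmentioned atoms arbitrary); under it the original formula is false.

Not valid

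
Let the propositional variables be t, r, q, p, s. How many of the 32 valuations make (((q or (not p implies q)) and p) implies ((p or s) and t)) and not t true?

8

Initial set: {((((q or (not p implies q)) and p) implies ((p or s) and t)) and not t)}.
((((q or (not p implies q)) and p) implies ((p or s) and t)) and not t): α-rule — add (((q or (not p implies q)) and p) implies ((p or s) and t)), not t.
(((q or (not p implies q)) and p) implies ((p or s) and t)): β-rule — branch into not ((q or (not p implies q)) and p)  //  ((p or s) and t).
  branch 1 (add not ((q or (not p implies q)) and p)):
    not ((q or (not p implies q)) and p): β-rule — branch into not (q or (not p implies q))  //  not p.
      branch 1.1 (add not (q or (not p implies q))):
        not (q or (not p implies q)): α-rule — add not q, not (not p implies q).
        not (not p implies q): α-rule — add not p, not q.
        ○ open, literals {p=false, q=false, t=false}.
      branch 1.2 (add not p):
        ○ open, literals {p=false, t=false}.
  branch 2 (add ((p or s) and t)):
    ((p or s) and t): α-rule — add (p or s), t.
    × closes — contains both t and not t.
1 branch closed, 2 open.
Each open branch fixes some atoms; the unmentioned ones are free. Counting distinct full assignments: branch {p=false, q=false, t=false} (r, s) contributes 4 new; branch {p=false, t=false} (r, q, s) contributes 4 new. Total: 8.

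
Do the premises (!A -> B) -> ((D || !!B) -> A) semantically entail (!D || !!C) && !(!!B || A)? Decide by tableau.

Initial set: {((!A -> B) -> ((D || !!B) -> A)); !((!D || !!C) && !(!!B || A))}.
((!A -> B) -> ((D || !!B) -> A)): β-rule — branch into !(!A -> B)  //  ((D || !!B) -> A).
  branch 1 (add !(!A -> B)):
    !(!A -> B): α-rule — add !A, !B.
    !((!D || !!C) && !(!!B || A)): β-rule — branch into !(!D || !!C)  //  !!(!!B || A).
      branch 1.1 (add !(!D || !!C)):
        !(!D || !!C): α-rule — add !!D, !!!C.
        !!!C: drop double negation, giving !C.
        ○ open, literals {A=F, B=F, C=F, D=T}.
      branch 1.2 (add !!(!!B || A)):
        !!(!!B || A): β-rule — branch into !!B  //  A.
          branch 1.2.1 (add !!B):
            !!B: drop double negation, giving B.
            × closes — contains both B and !B.
          branch 1.2.2 (add A):
            × closes — contains both A and !A.
  branch 2 (add ((D || !!B) -> A)):
    !((!D || !!C) && !(!!B || A)): β-rule — branch into !(!D || !!C)  //  !!(!!B || A).
      branch 2.1 (add !(!D || !!C)):
        !(!D || !!C): α-rule — add !!D, !!!C.
        !!!C: drop double negation, giving !C.
        ((D || !!B) -> A): β-rule — branch into !(D || !!B)  //  A.
          branch 2.1.1 (add !(D || !!B)):
            !(D || !!B): α-rule — add !D, !!!B.
            × closes — contains both D and !D.
          branch 2.1.2 (add A):
            ○ open, literals {A=T, C=F, D=T}.
      branch 2.2 (add !!(!!B || A)):
        ((D || !!B) -> A): β-rule — branch into !(D || !!B)  //  A.
          branch 2.2.1 (add !(D || !!B)):
            !(D || !!B): α-rule — add !D, !!!B.
            !!!B: drop double negation, giving !B.
            !!(!!B || A): β-rule — branch into !!B  //  A.
              branch 2.2.1.1 (add !!B):
                !!B: drop double negation, giving B.
                × closes — contains both B and !B.
              branch 2.2.1.2 (add A):
                ○ open, literals {A=T, B=F, D=F}.
          branch 2.2.2 (add A):
            !!(!!B || A): β-rule — branch into !!B  //  A.
              branch 2.2.2.1 (add !!B):
                !!B: drop double negation, giving B.
                ○ open, literals {A=T, B=T}.
              branch 2.2.2.2 (add A):
                ○ open, literals {A=T}.
4 branches closed, 5 open.
An open branch gives a countermodel: A=F, B=F, C=F, D=T (unmentioned atoms arbitrary); the premises hold there but the conclusion fails.

No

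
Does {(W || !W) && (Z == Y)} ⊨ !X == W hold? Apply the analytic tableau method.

No

Initial set: {T ((W || !W) && (Z == Y)); F (!X == W)}.
T ((W || !W) && (Z == Y)): α-rule — add T (W || !W), T (Z == Y).
F (!X == W): β-rule — branch into T !X, F W  //  F !X, T W.
  branch 1 (add T !X, F W):
    T (W || !W): β-rule — branch into T W  //  T !W.
      branch 1.1 (add T W):
        × closes — contains both W and !W.
      branch 1.2 (add T !W):
        T (Z == Y): β-rule — branch into T Z, T Y  //  F Z, F Y.
          branch 1.2.1 (add T Z, T Y):
            ○ open, literals {W=0, X=0, Y=1, Z=1}.
          branch 1.2.2 (add F Z, F Y):
            ○ open, literals {W=0, X=0, Y=0, Z=0}.
  branch 2 (add F !X, T W):
    T (W || !W): β-rule — branch into T W  //  T !W.
      branch 2.1 (add T W):
        T (Z == Y): β-rule — branch into T Z, T Y  //  F Z, F Y.
          branch 2.1.1 (add T Z, T Y):
            ○ open, literals {W=1, X=1, Y=1, Z=1}.
          branch 2.1.2 (add F Z, F Y):
            ○ open, literals {W=1, X=1, Y=0, Z=0}.
      branch 2.2 (add T !W):
        × closes — contains both W and !W.
2 branches closed, 4 open.
An open branch gives a countermodel: W=0, X=0, Y=1, Z=1 (unmentioned atoms arbitrary); the premises hold there but the conclusion fails.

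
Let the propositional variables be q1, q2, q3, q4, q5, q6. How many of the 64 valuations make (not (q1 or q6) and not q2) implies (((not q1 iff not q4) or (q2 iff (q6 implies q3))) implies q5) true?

Initial set: {T ((not (q1 or q6) and not q2) implies (((not q1 iff not q4) or (q2 iff (q6 implies q3))) implies q5))}.
T ((not (q1 or q6) and not q2) implies (((not q1 iff not q4) or (q2 iff (q6 implies q3))) implies q5)): β-rule — branch into F (not (q1 or q6) and not q2)  //  T (((not q1 iff not q4) or (q2 iff (q6 implies q3))) implies q5).
  branch 1 (add F (not (q1 or q6) and not q2)):
    F (not (q1 or q6) and not q2): β-rule — branch into F not (q1 or q6)  //  F not q2.
      branch 1.1 (add F not (q1 or q6)):
        F not (q1 or q6): β-rule — branch into T q1  //  T q6.
          branch 1.1.1 (add T q1):
            ○ open, literals {q1=T}.
          branch 1.1.2 (add T q6):
            ○ open, literals {q6=T}.
      branch 1.2 (add F not q2):
        ○ open, literals {q2=T}.
  branch 2 (add T (((not q1 iff not q4) or (q2 iff (q6 implies q3))) implies q5)):
    T (((not q1 iff not q4) or (q2 iff (q6 implies q3))) implies q5): β-rule — branch into F ((not q1 iff not q4) or (q2 iff (q6 implies q3)))  //  T q5.
      branch 2.1 (add F ((not q1 iff not q4) or (q2 iff (q6 implies q3)))):
        F ((not q1 iff not q4) or (q2 iff (q6 implies q3))): α-rule — add F (not q1 iff not q4), F (q2 iff (q6 implies q3)).
        F (not q1 iff not q4): β-rule — branch into T not q1, F not q4  //  F not q1, T not q4.
          branch 2.1.1 (add T not q1, F not q4):
            F (q2 iff (q6 implies q3)): β-rule — branch into T q2, F (q6 implies q3)  //  F q2, T (q6 implies q3).
              branch 2.1.1.1 (add T q2, F (q6 implies q3)):
                F (q6 implies q3): α-rule — add T q6, F q3.
                ○ open, literals {q1=F, q2=T, q3=F, q4=T, q6=T}.
              branch 2.1.1.2 (add F q2, T (q6 implies q3)):
                T (q6 implies q3): β-rule — branch into F q6  //  T q3.
                  branch 2.1.1.2.1 (add F q6):
                    ○ open, literals {q1=F, q2=F, q4=T, q6=F}.
                  branch 2.1.1.2.2 (add T q3):
                    ○ open, literals {q1=F, q2=F, q3=T, q4=T}.
          branch 2.1.2 (add F not q1, T not q4):
            F (q2 iff (q6 implies q3)): β-rule — branch into T q2, F (q6 implies q3)  //  F q2, T (q6 implies q3).
              branch 2.1.2.1 (add T q2, F (q6 implies q3)):
                F (q6 implies q3): α-rule — add T q6, F q3.
                ○ open, literals {q1=T, q2=T, q3=F, q4=F, q6=T}.
              branch 2.1.2.2 (add F q2, T (q6 implies q3)):
                T (q6 implies q3): β-rule — branch into F q6  //  T q3.
                  branch 2.1.2.2.1 (add F q6):
                    ○ open, literals {q1=T, q2=F, q4=F, q6=F}.
                  branch 2.1.2.2.2 (add T q3):
                    ○ open, literals {q1=T, q2=F, q3=T, q4=F}.
      branch 2.2 (add T q5):
        ○ open, literals {q5=T}.
0 branches closed, 10 open.
Each open branch fixes some atoms; the unmentioned ones are free. Counting distinct full assignments: branch {q1=T} (q2, q3, q4, q5, q6) contributes 32 new; branch {q6=T} (q1, q2, q3, q4, q5) contributes 16 new; branch {q2=T} (q1, q3, q4, q5, q6) contributes 8 new; branch {q1=F, q2=T, q3=F, q4=T, q6=T} (q5) contributes 0 new; branch {q1=F, q2=F, q4=T, q6=F} (q3, q5) contributes 4 new; branch {q1=F, q2=F, q3=T, q4=T} (q5, q6) contributes 0 new; branch {q1=T, q2=T, q3=F, q4=F, q6=T} (q5) contributes 0 new; branch {q1=T, q2=F, q4=F, q6=F} (q3, q5) contributes 0 new; branch {q1=T, q2=F, q3=T, q4=F} (q5, q6) contributes 0 new; branch {q5=T} (q1, q2, q3, q4, q6) contributes 2 new. Total: 62.

62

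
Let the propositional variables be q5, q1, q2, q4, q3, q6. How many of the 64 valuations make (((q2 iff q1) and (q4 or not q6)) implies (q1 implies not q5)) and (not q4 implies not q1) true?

Initial set: {((((q2 iff q1) and (q4 or not q6)) implies (q1 implies not q5)) and (not q4 implies not q1))}.
((((q2 iff q1) and (q4 or not q6)) implies (q1 implies not q5)) and (not q4 implies not q1)): α-rule — add (((q2 iff q1) and (q4 or not q6)) implies (q1 implies not q5)), (not q4 implies not q1).
(((q2 iff q1) and (q4 or not q6)) implies (q1 implies not q5)): β-rule — branch into not ((q2 iff q1) and (q4 or not q6))  //  (q1 implies not q5).
  branch 1 (add not ((q2 iff q1) and (q4 or not q6))):
    (not q4 implies not q1): β-rule — branch into not not q4  //  not q1.
      branch 1.1 (add not not q4):
        not ((q2 iff q1) and (q4 or not q6)): β-rule — branch into not (q2 iff q1)  //  not (q4 or not q6).
          branch 1.1.1 (add not (q2 iff q1)):
            not (q2 iff q1): β-rule — branch into q2, not q1  //  not q2, q1.
              branch 1.1.1.1 (add q2, not q1):
                ○ open, literals {q1=0, q2=1, q4=1}.
              branch 1.1.1.2 (add not q2, q1):
                ○ open, literals {q1=1, q2=0, q4=1}.
          branch 1.1.2 (add not (q4 or not q6)):
            not (q4 or not q6): α-rule — add not q4, not not q6.
            × closes — contains both q4 and not q4.
      branch 1.2 (add not q1):
        not ((q2 iff q1) and (q4 or not q6)): β-rule — branch into not (q2 iff q1)  //  not (q4 or not q6).
          branch 1.2.1 (add not (q2 iff q1)):
            not (q2 iff q1): β-rule — branch into q2, not q1  //  not q2, q1.
              branch 1.2.1.1 (add q2, not q1):
                ○ open, literals {q1=0, q2=1}.
              branch 1.2.1.2 (add not q2, q1):
                × closes — contains both q1 and not q1.
          branch 1.2.2 (add not (q4 or not q6)):
            not (q4 or not q6): α-rule — add not q4, not not q6.
            ○ open, literals {q1=0, q4=0, q6=1}.
  branch 2 (add (q1 implies not q5)):
    (not q4 implies not q1): β-rule — branch into not not q4  //  not q1.
      branch 2.1 (add not not q4):
        (q1 implies not q5): β-rule — branch into not q1  //  not q5.
          branch 2.1.1 (add not q1):
            ○ open, literals {q1=0, q4=1}.
          branch 2.1.2 (add not q5):
            ○ open, literals {q4=1, q5=0}.
      branch 2.2 (add not q1):
        (q1 implies not q5): β-rule — branch into not q1  //  not q5.
          branch 2.2.1 (add not q1):
            ○ open, literals {q1=0}.
          branch 2.2.2 (add not q5):
            ○ open, literals {q1=0, q5=0}.
2 branches closed, 8 open.
Each open branch fixes some atoms; the unmentioned ones are free. Counting distinct full assignments: branch {q1=0, q2=1, q4=1} (q5, q3, q6) contributes 8 new; branch {q1=1, q2=0, q4=1} (q5, q3, q6) contributes 8 new; branch {q1=0, q2=1} (q5, q4, q3, q6) contributes 8 new; branch {q1=0, q4=0, q6=1} (q5, q2, q3) contributes 4 new; branch {q1=0, q4=1} (q5, q2, q3, q6) contributes 8 new; branch {q4=1, q5=0} (q1, q2, q3, q6) contributes 4 new; branch {q1=0} (q5, q2, q4, q3, q6) contributes 4 new; branch {q1=0, q5=0} (q2, q4, q3, q6) contributes 0 new. Total: 44.

44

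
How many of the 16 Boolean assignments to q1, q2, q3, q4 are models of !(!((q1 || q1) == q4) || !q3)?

Initial set: {T !(!((q1 || q1) == q4) || !q3)}.
T !(!((q1 || q1) == q4) || !q3): α-rule — add F !((q1 || q1) == q4), F !q3.
F !((q1 || q1) == q4): β-rule — branch into T (q1 || q1), T q4  //  F (q1 || q1), F q4.
  branch 1 (add T (q1 || q1), T q4):
    T (q1 || q1): β-rule — branch into T q1  //  T q1.
      branch 1.1 (add T q1):
        ○ open, literals {q1=T, q3=T, q4=T}.
      branch 1.2 (add T q1):
        ○ open, literals {q1=T, q3=T, q4=T}.
  branch 2 (add F (q1 || q1), F q4):
    F (q1 || q1): α-rule — add F q1, F q1.
    ○ open, literals {q1=F, q3=T, q4=F}.
0 branches closed, 3 open.
Each open branch fixes some atoms; the unmentioned ones are free. Counting distinct full assignments: branch {q1=T, q3=T, q4=T} (q2) contributes 2 new; branch {q1=T, q3=T, q4=T} (q2) contributes 0 new; branch {q1=F, q3=T, q4=F} (q2) contributes 2 new. Total: 4.

4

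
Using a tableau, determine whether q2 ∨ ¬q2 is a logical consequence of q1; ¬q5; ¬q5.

Initial set: {q1; ¬q5; ¬q5; ¬(q2 ∨ ¬q2)}.
¬(q2 ∨ ¬q2): α-rule — add ¬q2, ¬¬q2.
× closes — contains both q2 and ¬q2.
All 1 branch closes.
Every branch closed, so the premises entail the conclusion.

Yes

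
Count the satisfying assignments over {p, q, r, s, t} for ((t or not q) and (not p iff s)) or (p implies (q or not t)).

30

Initial set: {T (((t or not q) and (not p iff s)) or (p implies (q or not t)))}.
T (((t or not q) and (not p iff s)) or (p implies (q or not t))): β-rule — branch into T ((t or not q) and (not p iff s))  //  T (p implies (q or not t)).
  branch 1 (add T ((t or not q) and (not p iff s))):
    T ((t or not q) and (not p iff s)): α-rule — add T (t or not q), T (not p iff s).
    T (t or not q): β-rule — branch into T t  //  T not q.
      branch 1.1 (add T t):
        T (not p iff s): β-rule — branch into T not p, T s  //  F not p, F s.
          branch 1.1.1 (add T not p, T s):
            ○ open, literals {p=F, s=T, t=T}.
          branch 1.1.2 (add F not p, F s):
            ○ open, literals {p=T, s=F, t=T}.
      branch 1.2 (add T not q):
        T (not p iff s): β-rule — branch into T not p, T s  //  F not p, F s.
          branch 1.2.1 (add T not p, T s):
            ○ open, literals {p=F, q=F, s=T}.
          branch 1.2.2 (add F not p, F s):
            ○ open, literals {p=T, q=F, s=F}.
  branch 2 (add T (p implies (q or not t))):
    T (p implies (q or not t)): β-rule — branch into F p  //  T (q or not t).
      branch 2.1 (add F p):
        ○ open, literals {p=F}.
      branch 2.2 (add T (q or not t)):
        T (q or not t): β-rule — branch into T q  //  T not t.
          branch 2.2.1 (add T q):
            ○ open, literals {q=T}.
          branch 2.2.2 (add T not t):
            ○ open, literals {t=F}.
0 branches closed, 7 open.
Each open branch fixes some atoms; the unmentioned ones are free. Counting distinct full assignments: branch {p=F, s=T, t=T} (q, r) contributes 4 new; branch {p=T, s=F, t=T} (q, r) contributes 4 new; branch {p=F, q=F, s=T} (r, t) contributes 2 new; branch {p=T, q=F, s=F} (r, t) contributes 2 new; branch {p=F} (q, r, s, t) contributes 10 new; branch {q=T} (p, r, s, t) contributes 6 new; branch {t=F} (p, q, r, s) contributes 2 new. Total: 30.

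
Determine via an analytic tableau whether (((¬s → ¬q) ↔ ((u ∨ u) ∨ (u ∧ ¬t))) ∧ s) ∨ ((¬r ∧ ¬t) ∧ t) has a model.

Initial set: {((((¬s → ¬q) ↔ ((u ∨ u) ∨ (u ∧ ¬t))) ∧ s) ∨ ((¬r ∧ ¬t) ∧ t))}.
((((¬s → ¬q) ↔ ((u ∨ u) ∨ (u ∧ ¬t))) ∧ s) ∨ ((¬r ∧ ¬t) ∧ t)): β-rule — branch into (((¬s → ¬q) ↔ ((u ∨ u) ∨ (u ∧ ¬t))) ∧ s)  //  ((¬r ∧ ¬t) ∧ t).
  branch 1 (add (((¬s → ¬q) ↔ ((u ∨ u) ∨ (u ∧ ¬t))) ∧ s)):
    (((¬s → ¬q) ↔ ((u ∨ u) ∨ (u ∧ ¬t))) ∧ s): α-rule — add ((¬s → ¬q) ↔ ((u ∨ u) ∨ (u ∧ ¬t))), s.
    ((¬s → ¬q) ↔ ((u ∨ u) ∨ (u ∧ ¬t))): β-rule — branch into (¬s → ¬q), ((u ∨ u) ∨ (u ∧ ¬t))  //  ¬(¬s → ¬q), ¬((u ∨ u) ∨ (u ∧ ¬t)).
      branch 1.1 (add (¬s → ¬q), ((u ∨ u) ∨ (u ∧ ¬t))):
        (¬s → ¬q): β-rule — branch into ¬¬s  //  ¬q.
          branch 1.1.1 (add ¬¬s):
            ((u ∨ u) ∨ (u ∧ ¬t)): β-rule — branch into (u ∨ u)  //  (u ∧ ¬t).
              branch 1.1.1.1 (add (u ∨ u)):
                (u ∨ u): β-rule — branch into u  //  u.
                  branch 1.1.1.1.1 (add u):
                    ○ open, literals {s=true, u=true}.
                  branch 1.1.1.1.2 (add u):
                    ○ open, literals {s=true, u=true}.
              branch 1.1.1.2 (add (u ∧ ¬t)):
                (u ∧ ¬t): α-rule — add u, ¬t.
                ○ open, literals {s=true, t=false, u=true}.
          branch 1.1.2 (add ¬q):
            ((u ∨ u) ∨ (u ∧ ¬t)): β-rule — branch into (u ∨ u)  //  (u ∧ ¬t).
              branch 1.1.2.1 (add (u ∨ u)):
                (u ∨ u): β-rule — branch into u  //  u.
                  branch 1.1.2.1.1 (add u):
                    ○ open, literals {q=false, s=true, u=true}.
                  branch 1.1.2.1.2 (add u):
                    ○ open, literals {q=false, s=true, u=true}.
              branch 1.1.2.2 (add (u ∧ ¬t)):
                (u ∧ ¬t): α-rule — add u, ¬t.
                ○ open, literals {q=false, s=true, t=false, u=true}.
      branch 1.2 (add ¬(¬s → ¬q), ¬((u ∨ u) ∨ (u ∧ ¬t))):
        ¬(¬s → ¬q): α-rule — add ¬s, ¬¬q.
        × closes — contains both s and ¬s.
  branch 2 (add ((¬r ∧ ¬t) ∧ t)):
    ((¬r ∧ ¬t) ∧ t): α-rule — add (¬r ∧ ¬t), t.
    (¬r ∧ ¬t): α-rule — add ¬r, ¬t.
    × closes — contains both t and ¬t.
2 branches closed, 6 open.
An open branch gives a satisfying assignment: s=true, u=true.

Satisfiable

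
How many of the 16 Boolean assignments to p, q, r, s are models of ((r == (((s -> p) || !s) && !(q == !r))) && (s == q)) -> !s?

13

Initial set: {(((r == (((s -> p) || !s) && !(q == !r))) && (s == q)) -> !s)}.
(((r == (((s -> p) || !s) && !(q == !r))) && (s == q)) -> !s): β-rule — branch into !((r == (((s -> p) || !s) && !(q == !r))) && (s == q))  //  !s.
  branch 1 (add !((r == (((s -> p) || !s) && !(q == !r))) && (s == q))):
    !((r == (((s -> p) || !s) && !(q == !r))) && (s == q)): β-rule — branch into !(r == (((s -> p) || !s) && !(q == !r)))  //  !(s == q).
      branch 1.1 (add !(r == (((s -> p) || !s) && !(q == !r)))):
        !(r == (((s -> p) || !s) && !(q == !r))): β-rule — branch into r, !(((s -> p) || !s) && !(q == !r))  //  !r, (((s -> p) || !s) && !(q == !r)).
          branch 1.1.1 (add r, !(((s -> p) || !s) && !(q == !r))):
            !(((s -> p) || !s) && !(q == !r)): β-rule — branch into !((s -> p) || !s)  //  !!(q == !r).
              branch 1.1.1.1 (add !((s -> p) || !s)):
                !((s -> p) || !s): α-rule — add !(s -> p), !!s.
                !(s -> p): α-rule — add s, !p.
                ○ open, literals {p=false, r=true, s=true}.
              branch 1.1.1.2 (add !!(q == !r)):
                !!(q == !r): β-rule — branch into q, !r  //  !q, !!r.
                  branch 1.1.1.2.1 (add q, !r):
                    × closes — contains both r and !r.
                  branch 1.1.1.2.2 (add !q, !!r):
                    ○ open, literals {q=false, r=true}.
          branch 1.1.2 (add !r, (((s -> p) || !s) && !(q == !r))):
            (((s -> p) || !s) && !(q == !r)): α-rule — add ((s -> p) || !s), !(q == !r).
            ((s -> p) || !s): β-rule — branch into (s -> p)  //  !s.
              branch 1.1.2.1 (add (s -> p)):
                !(q == !r): β-rule — branch into q, !!r  //  !q, !r.
                  branch 1.1.2.1.1 (add q, !!r):
                    × closes — contains both r and !r.
                  branch 1.1.2.1.2 (add !q, !r):
                    (s -> p): β-rule — branch into !s  //  p.
                      branch 1.1.2.1.2.1 (add !s):
                        ○ open, literals {q=false, r=false, s=false}.
                      branch 1.1.2.1.2.2 (add p):
                        ○ open, literals {p=true, q=false, r=false}.
              branch 1.1.2.2 (add !s):
                !(q == !r): β-rule — branch into q, !!r  //  !q, !r.
                  branch 1.1.2.2.1 (add q, !!r):
                    × closes — contains both r and !r.
                  branch 1.1.2.2.2 (add !q, !r):
                    ○ open, literals {q=false, r=false, s=false}.
      branch 1.2 (add !(s == q)):
        !(s == q): β-rule — branch into s, !q  //  !s, q.
          branch 1.2.1 (add s, !q):
            ○ open, literals {q=false, s=true}.
          branch 1.2.2 (add !s, q):
            ○ open, literals {q=true, s=false}.
  branch 2 (add !s):
    ○ open, literals {s=false}.
3 branches closed, 8 open.
Each open branch fixes some atoms; the unmentioned ones are free. Counting distinct full assignments: branch {p=false, r=true, s=true} (q) contributes 2 new; branch {q=false, r=true} (p, s) contributes 3 new; branch {q=false, r=false, s=false} (p) contributes 2 new; branch {p=true, q=false, r=false} (s) contributes 1 new; branch {q=false, r=false, s=false} (p) contributes 0 new; branch {q=false, s=true} (p, r) contributes 1 new; branch {q=true, s=false} (p, r) contributes 4 new; branch {s=false} (p, q, r) contributes 0 new. Total: 13.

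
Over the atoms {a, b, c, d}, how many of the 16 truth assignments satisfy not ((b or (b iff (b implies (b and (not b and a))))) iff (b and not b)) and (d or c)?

Initial set: {(not ((b or (b iff (b implies (b and (not b and a))))) iff (b and not b)) and (d or c))}.
(not ((b or (b iff (b implies (b and (not b and a))))) iff (b and not b)) and (d or c)): α-rule — add not ((b or (b iff (b implies (b and (not b and a))))) iff (b and not b)), (d or c).
not ((b or (b iff (b implies (b and (not b and a))))) iff (b and not b)): β-rule — branch into (b or (b iff (b implies (b and (not b and a))))), not (b and not b)  //  not (b or (b iff (b implies (b and (not b and a))))), (b and not b).
  branch 1 (add (b or (b iff (b implies (b and (not b and a))))), not (b and not b)):
    (d or c): β-rule — branch into d  //  c.
      branch 1.1 (add d):
        (b or (b iff (b implies (b and (not b and a))))): β-rule — branch into b  //  (b iff (b implies (b and (not b and a)))).
          branch 1.1.1 (add b):
            not (b and not b): β-rule — branch into not b  //  not not b.
              branch 1.1.1.1 (add not b):
                × closes — contains both b and not b.
              branch 1.1.1.2 (add not not b):
                ○ open, literals {b=true, d=true}.
          branch 1.1.2 (add (b iff (b implies (b and (not b and a))))):
            not (b and not b): β-rule — branch into not b  //  not not b.
              branch 1.1.2.1 (add not b):
                (b iff (b implies (b and (not b and a)))): β-rule — branch into b, (b implies (b and (not b and a)))  //  not b, not (b implies (b and (not b and a))).
                  branch 1.1.2.1.1 (add b, (b implies (b and (not b and a)))):
                    × closes — contains both b and not b.
                  branch 1.1.2.1.2 (add not b, not (b implies (b and (not b and a)))):
                    not (b implies (b and (not b and a))): α-rule — add b, not (b and (not b and a)).
                    × closes — contains both b and not b.
              branch 1.1.2.2 (add not not b):
                (b iff (b implies (b and (not b and a)))): β-rule — branch into b, (b implies (b and (not b and a)))  //  not b, not (b implies (b and (not b and a))).
                  branch 1.1.2.2.1 (add b, (b implies (b and (not b and a)))):
                    (b implies (b and (not b and a))): β-rule — branch into not b  //  (b and (not b and a)).
                      branch 1.1.2.2.1.1 (add not b):
                        × closes — contains both b and not b.
                      branch 1.1.2.2.1.2 (add (b and (not b and a))):
                        (b and (not b and a)): α-rule — add b, (not b and a).
                        (not b and a): α-rule — add not b, a.
                        × closes — contains both b and not b.
                  branch 1.1.2.2.2 (add not b, not (b implies (b and (not b and a)))):
                    × closes — contains both b and not b.
      branch 1.2 (add c):
        (b or (b iff (b implies (b and (not b and a))))): β-rule — branch into b  //  (b iff (b implies (b and (not b and a)))).
          branch 1.2.1 (add b):
            not (b and not b): β-rule — branch into not b  //  not not b.
              branch 1.2.1.1 (add not b):
                × closes — contains both b and not b.
              branch 1.2.1.2 (add not not b):
                ○ open, literals {b=true, c=true}.
          branch 1.2.2 (add (b iff (b implies (b and (not b and a))))):
            not (b and not b): β-rule — branch into not b  //  not not b.
              branch 1.2.2.1 (add not b):
                (b iff (b implies (b and (not b and a)))): β-rule — branch into b, (b implies (b and (not b and a)))  //  not b, not (b implies (b and (not b and a))).
                  branch 1.2.2.1.1 (add b, (b implies (b and (not b and a)))):
                    × closes — contains both b and not b.
                  branch 1.2.2.1.2 (add not b, not (b implies (b and (not b and a)))):
                    not (b implies (b and (not b and a))): α-rule — add b, not (b and (not b and a)).
                    × closes — contains both b and not b.
              branch 1.2.2.2 (add not not b):
                (b iff (b implies (b and (not b and a)))): β-rule — branch into b, (b implies (b and (not b and a)))  //  not b, not (b implies (b and (not b and a))).
                  branch 1.2.2.2.1 (add b, (b implies (b and (not b and a)))):
                    (b implies (b and (not b and a))): β-rule — branch into not b  //  (b and (not b and a)).
                      branch 1.2.2.2.1.1 (add not b):
                        × closes — contains both b and not b.
                      branch 1.2.2.2.1.2 (add (b and (not b and a))):
                        (b and (not b and a)): α-rule — add b, (not b and a).
                        (not b and a): α-rule — add not b, a.
                        × closes — contains both b and not b.
                  branch 1.2.2.2.2 (add not b, not (b implies (b and (not b and a)))):
                    × closes — contains both b and not b.
  branch 2 (add not (b or (b iff (b implies (b and (not b and a))))), (b and not b)):
    not (b or (b iff (b implies (b and (not b and a))))): α-rule — add not b, not (b iff (b implies (b and (not b and a)))).
    (b and not b): α-rule — add b, not b.
    × closes — contains both b and not b.
13 branches closed, 2 open.
Each open branch fixes some atoms; the unmentioned ones are free. Counting distinct full assignments: branch {b=true, d=true} (a, c) contributes 4 new; branch {b=true, c=true} (a, d) contributes 2 new. Total: 6.

6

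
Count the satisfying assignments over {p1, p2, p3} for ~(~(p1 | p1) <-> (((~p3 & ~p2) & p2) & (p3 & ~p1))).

Initial set: {~(~(p1 | p1) <-> (((~p3 & ~p2) & p2) & (p3 & ~p1)))}.
~(~(p1 | p1) <-> (((~p3 & ~p2) & p2) & (p3 & ~p1))): β-rule — branch into ~(p1 | p1), ~(((~p3 & ~p2) & p2) & (p3 & ~p1))  //  ~~(p1 | p1), (((~p3 & ~p2) & p2) & (p3 & ~p1)).
  branch 1 (add ~(p1 | p1), ~(((~p3 & ~p2) & p2) & (p3 & ~p1))):
    ~(p1 | p1): α-rule — add ~p1, ~p1.
    ~(((~p3 & ~p2) & p2) & (p3 & ~p1)): β-rule — branch into ~((~p3 & ~p2) & p2)  //  ~(p3 & ~p1).
      branch 1.1 (add ~((~p3 & ~p2) & p2)):
        ~((~p3 & ~p2) & p2): β-rule — branch into ~(~p3 & ~p2)  //  ~p2.
          branch 1.1.1 (add ~(~p3 & ~p2)):
            ~(~p3 & ~p2): β-rule — branch into ~~p3  //  ~~p2.
              branch 1.1.1.1 (add ~~p3):
                ○ open, literals {p1=false, p3=true}.
              branch 1.1.1.2 (add ~~p2):
                ○ open, literals {p1=false, p2=true}.
          branch 1.1.2 (add ~p2):
            ○ open, literals {p1=false, p2=false}.
      branch 1.2 (add ~(p3 & ~p1)):
        ~(p3 & ~p1): β-rule — branch into ~p3  //  ~~p1.
          branch 1.2.1 (add ~p3):
            ○ open, literals {p1=false, p3=false}.
          branch 1.2.2 (add ~~p1):
            × closes — contains both p1 and ~p1.
  branch 2 (add ~~(p1 | p1), (((~p3 & ~p2) & p2) & (p3 & ~p1))):
    (((~p3 & ~p2) & p2) & (p3 & ~p1)): α-rule — add ((~p3 & ~p2) & p2), (p3 & ~p1).
    ((~p3 & ~p2) & p2): α-rule — add (~p3 & ~p2), p2.
    (p3 & ~p1): α-rule — add p3, ~p1.
    (~p3 & ~p2): α-rule — add ~p3, ~p2.
    × closes — contains both p3 and ~p3.
2 branches closed, 4 open.
Each open branch fixes some atoms; the unmentioned ones are free. Counting distinct full assignments: branch {p1=false, p3=true} (p2) contributes 2 new; branch {p1=false, p2=true} (p3) contributes 1 new; branch {p1=false, p2=false} (p3) contributes 1 new; branch {p1=false, p3=false} (p2) contributes 0 new. Total: 4.

4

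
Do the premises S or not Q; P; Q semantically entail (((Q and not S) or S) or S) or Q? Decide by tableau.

Initial set: {(S or not Q); P; Q; not ((((Q and not S) or S) or S) or Q)}.
not ((((Q and not S) or S) or S) or Q): α-rule — add not (((Q and not S) or S) or S), not Q.
× closes — contains both Q and not Q.
All 1 branch closes.
Every branch closed, so the premises entail the conclusion.

Yes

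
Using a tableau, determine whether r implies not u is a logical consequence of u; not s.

No

Initial set: {u; not s; not (r implies not u)}.
not (r implies not u): α-rule — add r, not not u.
○ open, literals {r=1, s=0, u=1}.
0 branches closed, 1 open.
An open branch gives a countermodel: r=1, s=0, u=1 (unmentioned atoms arbitrary); the premises hold there but the conclusion fails.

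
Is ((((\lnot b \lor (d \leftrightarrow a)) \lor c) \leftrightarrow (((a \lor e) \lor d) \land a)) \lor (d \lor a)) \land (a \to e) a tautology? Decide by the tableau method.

Assume the negation and expand:
Initial set: {\lnot (((((\lnot b \lor (d \leftrightarrow a)) \lor c) \leftrightarrow (((a \lor e) \lor d) \land a)) \lor (d \lor a)) \land (a \to e))}.
\lnot (((((\lnot b \lor (d \leftrightarrow a)) \lor c) \leftrightarrow (((a \lor e) \lor d) \land a)) \lor (d \lor a)) \land (a \to e)): β-rule — branch into \lnot ((((\lnot b \lor (d \leftrightarrow a)) \lor c) \leftrightarrow (((a \lor e) \lor d) \land a)) \lor (d \lor a))  //  \lnot (a \to e).
  branch 1 (add \lnot ((((\lnot b \lor (d \leftrightarrow a)) \lor c) \leftrightarrow (((a \lor e) \lor d) \land a)) \lor (d \lor a))):
    \lnot ((((\lnot b \lor (d \leftrightarrow a)) \lor c) \leftrightarrow (((a \lor e) \lor d) \land a)) \lor (d \lor a)): α-rule — add \lnot (((\lnot b \lor (d \leftrightarrow a)) \lor c) \leftrightarrow (((a \lor e) \lor d) \land a)), \lnot (d \lor a).
    \lnot (d \lor a): α-rule — add \lnot d, \lnot a.
    \lnot (((\lnot b \lor (d \leftrightarrow a)) \lor c) \leftrightarrow (((a \lor e) \lor d) \land a)): β-rule — branch into ((\lnot b \lor (d \leftrightarrow a)) \lor c), \lnot (((a \lor e) \lor d) \land a)  //  \lnot ((\lnot b \lor (d \leftrightarrow a)) \lor c), (((a \lor e) \lor d) \land a).
      branch 1.1 (add ((\lnot b \lor (d \leftrightarrow a)) \lor c), \lnot (((a \lor e) \lor d) \land a)):
        ((\lnot b \lor (d \leftrightarrow a)) \lor c): β-rule — branch into (\lnot b \lor (d \leftrightarrow a))  //  c.
          branch 1.1.1 (add (\lnot b \lor (d \leftrightarrow a))):
            \lnot (((a \lor e) \lor d) \land a): β-rule — branch into \lnot ((a \lor e) \lor d)  //  \lnot a.
              branch 1.1.1.1 (add \lnot ((a \lor e) \lor d)):
                \lnot ((a \lor e) \lor d): α-rule — add \lnot (a \lor e), \lnot d.
                \lnot (a \lor e): α-rule — add \lnot a, \lnot e.
                (\lnot b \lor (d \leftrightarrow a)): β-rule — branch into \lnot b  //  (d \leftrightarrow a).
                  branch 1.1.1.1.1 (add \lnot b):
                    ○ open, literals {a=0, b=0, d=0, e=0}.
                  branch 1.1.1.1.2 (add (d \leftrightarrow a)):
                    (d \leftrightarrow a): β-rule — branch into d, a  //  \lnot d, \lnot a.
                      branch 1.1.1.1.2.1 (add d, a):
                        × closes — contains both d and \lnot d.
                      branch 1.1.1.1.2.2 (add \lnot d, \lnot a):
                        ○ open, literals {a=0, d=0, e=0}.
              branch 1.1.1.2 (add \lnot a):
                (\lnot b \lor (d \leftrightarrow a)): β-rule — branch into \lnot b  //  (d \leftrightarrow a).
                  branch 1.1.1.2.1 (add \lnot b):
                    ○ open, literals {a=0, b=0, d=0}.
                  branch 1.1.1.2.2 (add (d \leftrightarrow a)):
                    (d \leftrightarrow a): β-rule — branch into d, a  //  \lnot d, \lnot a.
                      branch 1.1.1.2.2.1 (add d, a):
                        × closes — contains both d and \lnot d.
                      branch 1.1.1.2.2.2 (add \lnot d, \lnot a):
                        ○ open, literals {a=0, d=0}.
          branch 1.1.2 (add c):
            \lnot (((a \lor e) \lor d) \land a): β-rule — branch into \lnot ((a \lor e) \lor d)  //  \lnot a.
              branch 1.1.2.1 (add \lnot ((a \lor e) \lor d)):
                \lnot ((a \lor e) \lor d): α-rule — add \lnot (a \lor e), \lnot d.
                \lnot (a \lor e): α-rule — add \lnot a, \lnot e.
                ○ open, literals {a=0, c=1, d=0, e=0}.
              branch 1.1.2.2 (add \lnot a):
                ○ open, literals {a=0, c=1, d=0}.
      branch 1.2 (add \lnot ((\lnot b \lor (d \leftrightarrow a)) \lor c), (((a \lor e) \lor d) \land a)):
        \lnot ((\lnot b \lor (d \leftrightarrow a)) \lor c): α-rule — add \lnot (\lnot b \lor (d \leftrightarrow a)), \lnot c.
        (((a \lor e) \lor d) \land a): α-rule — add ((a \lor e) \lor d), a.
        × closes — contains both a and \lnot a.
  branch 2 (add \lnot (a \to e)):
    \lnot (a \to e): α-rule — add a, \lnot e.
    ○ open, literals {a=1, e=0}.
3 branches closed, 7 open.
An open branch gives a countermodel: a=0, b=0, d=0, e=0 (unmentioned atoms arbitrary); under it the original formula is false.

Not valid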